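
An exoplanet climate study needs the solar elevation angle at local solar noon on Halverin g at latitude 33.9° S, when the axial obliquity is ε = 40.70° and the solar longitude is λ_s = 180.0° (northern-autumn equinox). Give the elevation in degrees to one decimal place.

Solar declination: sin δ = sin ε · sin λ_s = sin 40.70° × sin 180.0° = 0.00000, so δ = +0.000°.
At local noon the hour angle is zero, so the zenith angle equals |φ − δ| = |-33.9° − (+0.000°)| = 33.900°.
Elevation = 90° − 33.900° = 56.1°.

56.1°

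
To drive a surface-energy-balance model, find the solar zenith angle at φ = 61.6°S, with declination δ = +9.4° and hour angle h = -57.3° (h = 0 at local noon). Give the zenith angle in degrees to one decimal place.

θ_z = 83.7°

cos θ_z = sin φ sin δ + cos φ cos δ cos h = -0.143669 + 0.253501 = 0.109832.
θ_z = arccos(0.109832) = 83.7°.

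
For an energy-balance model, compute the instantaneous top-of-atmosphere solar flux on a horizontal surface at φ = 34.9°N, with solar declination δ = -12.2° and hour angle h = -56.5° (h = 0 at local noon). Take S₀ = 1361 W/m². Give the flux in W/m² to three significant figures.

cos θ_z = sin φ sin δ + cos φ cos δ cos h = -0.120909 + 0.442449 = 0.321540.
Flux = S₀ · cos θ_z = 1361 × 0.321540 = 437.6 W/m².

438 W/m²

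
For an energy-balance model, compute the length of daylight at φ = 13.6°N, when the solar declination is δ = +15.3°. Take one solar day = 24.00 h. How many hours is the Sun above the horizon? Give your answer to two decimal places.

cos H₀ = −tan φ · tan δ = −tan(+13.6°) × tan(+15.300°) = -0.0662, so H₀ = 1.6370 rad = 93.79°.
Daylight = 2H₀/(2π) × 24.00 h = (1.6370/π) × 24.00 = 12.51 h.

12.51 h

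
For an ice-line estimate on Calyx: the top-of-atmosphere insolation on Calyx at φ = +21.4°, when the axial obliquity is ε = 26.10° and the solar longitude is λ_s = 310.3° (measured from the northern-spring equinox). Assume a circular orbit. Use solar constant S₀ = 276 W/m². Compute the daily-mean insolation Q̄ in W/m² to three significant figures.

Solar declination: sin δ = sin ε · sin λ_s = sin 26.10° × sin 310.3° = -0.33553, so δ = -19.605°.
cos H₀ = −tan(+21.4°) tan(-19.605°) = 0.1396, H₀ = 1.4308 rad.
Bracket: H₀ sin φ sin δ + cos φ cos δ sin H₀ = 1.4308×0.36488×-0.33553 + 0.93106×0.94203×0.99021 = -0.175170 + 0.868500 = 0.693330.
Q̄ = (S₀/π) × [bracket] = (276/π) × 0.693330 = 60.91 W/m².

Q̄ ≈ 60.9 W/m²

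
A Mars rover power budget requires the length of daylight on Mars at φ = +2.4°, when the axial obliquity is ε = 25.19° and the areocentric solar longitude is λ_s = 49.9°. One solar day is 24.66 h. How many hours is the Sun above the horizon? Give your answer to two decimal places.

sin δ = sin 25.19° × sin 49.9° = 0.32557, so δ = +19.000°.
cos H₀ = −tan φ · tan δ = −tan(+2.4°) × tan(+19.000°) = -0.0144, so H₀ = 1.5852 rad = 90.83°.
Daylight = 2H₀/(2π) × 24.66 h = (1.5852/π) × 24.66 = 12.44 h.

12.44 h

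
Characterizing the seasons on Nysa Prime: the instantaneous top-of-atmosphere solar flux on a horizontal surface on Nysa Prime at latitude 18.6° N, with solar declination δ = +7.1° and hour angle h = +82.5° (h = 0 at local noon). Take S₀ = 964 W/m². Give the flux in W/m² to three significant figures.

156 W/m²

cos θ_z = sin φ sin δ + cos φ cos δ cos h = 0.039424 + 0.122760 = 0.162184.
Flux = S₀ · cos θ_z = 964 × 0.162184 = 156.3 W/m².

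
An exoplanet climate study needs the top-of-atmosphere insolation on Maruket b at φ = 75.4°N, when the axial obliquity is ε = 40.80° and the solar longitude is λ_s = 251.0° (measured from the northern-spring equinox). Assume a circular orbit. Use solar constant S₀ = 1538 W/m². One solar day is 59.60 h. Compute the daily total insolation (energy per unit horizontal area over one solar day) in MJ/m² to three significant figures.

Solar declination: sin δ = sin ε · sin λ_s = sin 40.80° × sin 251.0° = -0.61782, so δ = -38.157°.
cos H₀ = −tan(+75.4°) tan(-38.157°) = 3.0164 ≥ 1 ⇒ polar night, H₀ = 0 and Q̄ = 0.
Daily total = Q̄ × 59.60 h × 3600 s/h = 0.00 MJ/m².

0.00 MJ/m²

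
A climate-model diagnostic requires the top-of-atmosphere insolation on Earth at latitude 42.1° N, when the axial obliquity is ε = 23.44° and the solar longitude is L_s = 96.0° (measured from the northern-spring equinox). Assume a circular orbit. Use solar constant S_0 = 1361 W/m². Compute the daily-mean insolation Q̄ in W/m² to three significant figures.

Solar declination: sin δ = sin ε · sin L_s = sin 23.44° × sin 96.0° = 0.39561, so δ = +23.304°.
cos h₀ = −tan(+42.1°) tan(+23.304°) = -0.3892, h₀ = 1.9706 rad.
Bracket: h₀ sin ϕ sin δ + cos ϕ cos δ sin h₀ = 1.9706×0.67043×0.39561 + 0.74198×0.91842×0.92115 = 0.522660 + 0.627717 = 1.150377.
Q̄ = (S_0/π) × [bracket] = (1361/π) × 1.150377 = 498.4 W/m².

Q̄ ≈ 498 W/m²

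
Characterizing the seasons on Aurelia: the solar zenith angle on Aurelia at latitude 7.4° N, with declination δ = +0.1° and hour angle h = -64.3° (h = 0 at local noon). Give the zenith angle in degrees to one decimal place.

θ_z = 64.5°

cos θ_z = sin ϕ sin δ + cos ϕ cos δ cos h = 0.000225 + 0.430047 = 0.430272.
θ_z = arccos(0.430272) = 64.5°.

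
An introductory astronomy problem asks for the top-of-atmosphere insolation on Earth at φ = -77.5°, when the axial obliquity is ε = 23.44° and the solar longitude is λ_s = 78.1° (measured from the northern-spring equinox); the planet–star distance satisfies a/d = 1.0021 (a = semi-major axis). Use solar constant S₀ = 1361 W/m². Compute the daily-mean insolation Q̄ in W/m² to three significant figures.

Solar declination: sin δ = sin ε · sin λ_s = sin 23.44° × sin 78.1° = 0.38924, so δ = +22.907°.
cos H₀ = −tan(-77.5°) tan(+22.907°) = 1.9061 ≥ 1 ⇒ polar night, H₀ = 0 and Q̄ = 0.
Inverse-square distance factor (a/d)² = 1.0021² = 1.004204.

Q̄ ≈ 0.00 W/m²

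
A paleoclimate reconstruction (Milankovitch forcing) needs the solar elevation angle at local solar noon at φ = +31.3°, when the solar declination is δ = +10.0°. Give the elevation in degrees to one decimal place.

At local noon the hour angle is zero, so the zenith angle equals |φ − δ| = |+31.3° − (+10.000°)| = 21.300°.
Elevation = 90° − 21.300° = 68.7°.

68.7°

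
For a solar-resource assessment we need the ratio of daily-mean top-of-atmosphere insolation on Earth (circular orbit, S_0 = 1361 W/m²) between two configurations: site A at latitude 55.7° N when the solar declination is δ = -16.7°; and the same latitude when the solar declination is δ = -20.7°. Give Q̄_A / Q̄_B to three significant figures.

Q̄_A / Q̄_B ≈ 1.45

— Configuration A (ϕ=+55.7°):
cos h₀ = −tan(+55.7°) tan(-16.700°) = 0.4398, h₀ = 1.1154 rad.
Bracket: h₀ sin ϕ sin δ + cos ϕ cos δ sin h₀ = 1.1154×0.82610×-0.28736 + 0.56353×0.95782×0.89809 = -0.264783 + 0.484753 = 0.219970.
Q̄ = (S_0/π) × [bracket] = (1361/π) × 0.219970 = 95.295 W/m².
— Configuration B (ϕ=+55.7°):
cos h₀ = −tan(+55.7°) tan(-20.700°) = 0.5539, h₀ = 0.9837 rad.
Bracket: h₀ sin ϕ sin δ + cos ϕ cos δ sin h₀ = 0.9837×0.82610×-0.35347 + 0.56353×0.93544×0.83256 = -0.287242 + 0.438883 = 0.151641.
Q̄ = (S_0/π) × [bracket] = (1361/π) × 0.151641 = 65.694 W/m².
Ratio Q̄_A / Q̄_B = 95.295 / 65.694 = 1.451.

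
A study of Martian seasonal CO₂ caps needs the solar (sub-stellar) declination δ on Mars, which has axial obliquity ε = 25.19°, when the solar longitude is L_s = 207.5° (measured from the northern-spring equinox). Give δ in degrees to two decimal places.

sin δ = sin ε · sin L_s = sin 25.19° × sin 207.5° = -0.196530.
δ = arcsin(-0.196530) = -11.33°.

δ = -11.33°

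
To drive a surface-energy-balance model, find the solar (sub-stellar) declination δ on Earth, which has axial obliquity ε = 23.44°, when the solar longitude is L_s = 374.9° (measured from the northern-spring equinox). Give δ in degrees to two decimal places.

δ = +5.87°

sin δ = sin ε · sin L_s = sin 23.44° × sin 374.9° = 0.102284.
δ = arcsin(0.102284) = +5.87°.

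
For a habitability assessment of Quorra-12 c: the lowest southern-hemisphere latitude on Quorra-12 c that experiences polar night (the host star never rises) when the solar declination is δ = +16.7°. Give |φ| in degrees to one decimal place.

|φ| = 73.3°

Polar night requires cos H₀ = −tan φ tan δ ≥ 1, i.e. tan φ tan δ ≤ −1.
The boundary is |tan φ| · |tan δ| = 1, so |φ| = 90° − |δ| = 90° − 16.7° = 73.3° in the southern hemisphere.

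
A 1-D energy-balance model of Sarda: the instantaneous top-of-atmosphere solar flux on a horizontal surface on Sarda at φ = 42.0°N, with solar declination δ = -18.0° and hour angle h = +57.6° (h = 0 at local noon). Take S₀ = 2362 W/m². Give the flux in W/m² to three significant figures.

cos θ_z = sin φ sin δ + cos φ cos δ cos h = -0.206773 + 0.378708 = 0.171935.
Flux = S₀ · cos θ_z = 2362 × 0.171935 = 406.1 W/m².

406 W/m²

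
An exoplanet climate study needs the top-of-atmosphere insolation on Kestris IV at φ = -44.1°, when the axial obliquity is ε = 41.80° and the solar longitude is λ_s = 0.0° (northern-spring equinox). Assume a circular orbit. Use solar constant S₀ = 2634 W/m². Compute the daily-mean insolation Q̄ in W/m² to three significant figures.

Q̄ ≈ 602 W/m²

Solar declination: sin δ = sin ε · sin λ_s = sin 41.80° × sin 0.0° = 0.00000, so δ = +0.000°.
cos H₀ = −tan(-44.1°) tan(+0.000°) = 0.0000, H₀ = 1.5708 rad.
Bracket: H₀ sin φ sin δ + cos φ cos δ sin H₀ = 1.5708×-0.69591×0.00000 + 0.71813×1.00000×1.00000 = -0.000000 + 0.718130 = 0.718130.
Q̄ = (S₀/π) × [bracket] = (2634/π) × 0.718130 = 602.1 W/m².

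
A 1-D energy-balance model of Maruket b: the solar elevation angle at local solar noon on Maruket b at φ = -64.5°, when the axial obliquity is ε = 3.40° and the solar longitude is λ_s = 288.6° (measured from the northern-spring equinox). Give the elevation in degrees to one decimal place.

28.7°

Solar declination: sin δ = sin ε · sin λ_s = sin 3.40° × sin 288.6° = -0.05621, so δ = -3.222°.
At local noon the hour angle is zero, so the zenith angle equals |φ − δ| = |-64.5° − (-3.222°)| = 61.278°.
Elevation = 90° − 61.278° = 28.7°.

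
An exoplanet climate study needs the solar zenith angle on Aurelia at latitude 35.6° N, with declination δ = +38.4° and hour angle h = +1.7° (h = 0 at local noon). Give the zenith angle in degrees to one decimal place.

cos θ_z = sin φ sin δ + cos φ cos δ cos h = 0.361584 + 0.636941 = 0.998525.
θ_z = arccos(0.998525) = 3.1°.

θ_z = 3.1°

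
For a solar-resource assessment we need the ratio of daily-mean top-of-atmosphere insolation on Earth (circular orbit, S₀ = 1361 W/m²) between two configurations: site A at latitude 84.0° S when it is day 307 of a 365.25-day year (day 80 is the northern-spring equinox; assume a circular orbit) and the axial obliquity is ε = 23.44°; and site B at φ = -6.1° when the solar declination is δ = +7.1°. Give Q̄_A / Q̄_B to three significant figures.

Q̄_A / Q̄_B ≈ 0.889

— Configuration A (φ=-84.0°):
Solar longitude: λ_s = 360° × (307 − 80)/365.25 = 223.737°.
sin δ = sin 23.44° × sin 223.737° = -0.27501, so δ = -15.963°.
cos H₀ = −tan(-84.0°) tan(-15.963°) = -2.7215 ≤ −1 ⇒ polar day, H₀ = π.
Bracket: H₀ sin φ sin δ + cos φ cos δ sin H₀ = 3.1416×-0.99452×-0.27501 + 0.10453×0.96144×0.00000 = 0.859237 + 0.000000 = 0.859237.
Q̄ = (S₀/π) × [bracket] = (1361/π) × 0.859237 = 372.24 W/m².
— Configuration B (φ=-6.1°):
cos H₀ = −tan(-6.1°) tan(+7.100°) = 0.0133, H₀ = 1.5575 rad.
Bracket: H₀ sin φ sin δ + cos φ cos δ sin H₀ = 1.5575×-0.10626×0.12360 + 0.99434×0.99233×0.99991 = -0.020456 + 0.986625 = 0.966169.
Q̄ = (S₀/π) × [bracket] = (1361/π) × 0.966169 = 418.56 W/m².
Ratio Q̄_A / Q̄_B = 372.24 / 418.56 = 0.8893.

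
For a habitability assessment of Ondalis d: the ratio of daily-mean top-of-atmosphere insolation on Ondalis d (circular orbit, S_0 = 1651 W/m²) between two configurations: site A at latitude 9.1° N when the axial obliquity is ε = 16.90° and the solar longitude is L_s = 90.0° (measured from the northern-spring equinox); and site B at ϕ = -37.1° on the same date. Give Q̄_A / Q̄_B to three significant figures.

Q̄_A / Q̄_B ≈ 2.00

— Configuration A (ϕ=+9.1°):
Solar declination: sin δ = sin ε · sin L_s = sin 16.90° × sin 90.0° = 0.29070, so δ = +16.900°.
cos h₀ = −tan(+9.1°) tan(+16.900°) = -0.0487, h₀ = 1.6195 rad.
Bracket: h₀ sin ϕ sin δ + cos ϕ cos δ sin h₀ = 1.6195×0.15816×0.29070 + 0.98741×0.95681×0.99882 = 0.074460 + 0.943649 = 1.018109.
Q̄ = (S_0/π) × [bracket] = (1651/π) × 1.018109 = 535.05 W/m².
— Configuration B (ϕ=-37.1°):
cos h₀ = −tan(-37.1°) tan(+16.900°) = 0.2298, h₀ = 1.3389 rad.
Bracket: h₀ sin ϕ sin δ + cos ϕ cos δ sin h₀ = 1.3389×-0.60321×0.29070 + 0.79758×0.95681×0.97324 = -0.234780 + 0.742711 = 0.507931.
Q̄ = (S_0/π) × [bracket] = (1651/π) × 0.507931 = 266.93 W/m².
Ratio Q̄_A / Q̄_B = 535.05 / 266.93 = 2.004.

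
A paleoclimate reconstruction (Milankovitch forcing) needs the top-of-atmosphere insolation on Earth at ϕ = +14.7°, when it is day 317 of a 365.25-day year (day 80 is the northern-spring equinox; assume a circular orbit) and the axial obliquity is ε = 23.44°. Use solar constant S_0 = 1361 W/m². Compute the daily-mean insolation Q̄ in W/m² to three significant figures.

Solar longitude: L_s = 360° × (317 − 80)/365.25 = 233.593°.
sin δ = sin 23.44° × sin 233.593° = -0.32015, so δ = -18.672°.
cos h₀ = −tan(+14.7°) tan(-18.672°) = 0.0887, h₀ = 1.4820 rad.
Bracket: h₀ sin ϕ sin δ + cos ϕ cos δ sin h₀ = 1.4820×0.25376×-0.32015 + 0.96727×0.94737×0.99606 = -0.120400 + 0.912752 = 0.792352.
Q̄ = (S_0/π) × [bracket] = (1361/π) × 0.792352 = 343.3 W/m².

Q̄ ≈ 343 W/m²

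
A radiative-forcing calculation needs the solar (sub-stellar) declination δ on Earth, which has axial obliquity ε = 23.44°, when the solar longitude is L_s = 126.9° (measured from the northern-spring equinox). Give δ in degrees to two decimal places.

sin δ = sin ε · sin L_s = sin 23.44° × sin 126.9° = 0.318105.
δ = arcsin(0.318105) = +18.55°.

δ = +18.55°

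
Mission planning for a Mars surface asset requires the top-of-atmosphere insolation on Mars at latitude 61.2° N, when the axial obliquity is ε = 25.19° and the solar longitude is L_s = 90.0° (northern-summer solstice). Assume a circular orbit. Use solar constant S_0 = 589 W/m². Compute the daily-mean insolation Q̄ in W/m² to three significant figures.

Solar declination: sin δ = sin ε · sin L_s = sin 25.19° × sin 90.0° = 0.42562, so δ = +25.190°.
cos h₀ = −tan(+61.2°) tan(+25.190°) = -0.8556, h₀ = 2.5974 rad.
Bracket: h₀ sin ϕ sin δ + cos ϕ cos δ sin h₀ = 2.5974×0.87631×0.42562 + 0.48175×0.90490×0.51769 = 0.968765 + 0.225679 = 1.194444.
Q̄ = (S_0/π) × [bracket] = (589/π) × 1.194444 = 223.9 W/m².

Q̄ ≈ 224 W/m²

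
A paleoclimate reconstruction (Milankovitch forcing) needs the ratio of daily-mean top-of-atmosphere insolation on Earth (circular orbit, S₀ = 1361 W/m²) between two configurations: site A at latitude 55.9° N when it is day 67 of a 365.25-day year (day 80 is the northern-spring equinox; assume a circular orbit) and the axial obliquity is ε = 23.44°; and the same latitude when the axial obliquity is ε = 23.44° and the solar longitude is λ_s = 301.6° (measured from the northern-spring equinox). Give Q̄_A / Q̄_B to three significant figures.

Q̄_A / Q̄_B ≈ 2.75

— Configuration A (φ=+55.9°):
Solar longitude: λ_s = 360° × (67 − 80)/365.25 = -12.813°, i.e. -12.813° + 360° = 347.187°.
sin δ = sin 23.44° × sin 347.187° = -0.08822, so δ = -5.061°.
cos H₀ = −tan(+55.9°) tan(-5.061°) = 0.1308, H₀ = 1.4396 rad.
Bracket: H₀ sin φ sin δ + cos φ cos δ sin H₀ = 1.4396×0.82806×-0.08822 + 0.56064×0.99610×0.99141 = -0.105165 + 0.553656 = 0.448491.
Q̄ = (S₀/π) × [bracket] = (1361/π) × 0.448491 = 194.30 W/m².
— Configuration B (φ=+55.9°):
Solar declination: sin δ = sin ε · sin λ_s = sin 23.44° × sin 301.6° = -0.33881, so δ = -19.804°.
cos H₀ = −tan(+55.9°) tan(-19.804°) = 0.5319, H₀ = 1.0100 rad.
Bracket: H₀ sin φ sin δ + cos φ cos δ sin H₀ = 1.0100×0.82806×-0.33881 + 0.56064×0.94086×0.84682 = -0.283361 + 0.446684 = 0.163323.
Q̄ = (S₀/π) × [bracket] = (1361/π) × 0.163323 = 70.755 W/m².
Ratio Q̄_A / Q̄_B = 194.30 / 70.755 = 2.746.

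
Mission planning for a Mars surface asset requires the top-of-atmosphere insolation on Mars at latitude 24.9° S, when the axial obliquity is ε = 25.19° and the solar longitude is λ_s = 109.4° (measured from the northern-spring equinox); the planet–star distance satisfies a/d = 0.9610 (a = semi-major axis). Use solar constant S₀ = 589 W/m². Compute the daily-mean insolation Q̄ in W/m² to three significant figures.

Q̄ ≈ 101 W/m²

Solar declination: sin δ = sin ε · sin λ_s = sin 25.19° × sin 109.4° = 0.40146, so δ = +23.669°.
cos H₀ = −tan(-24.9°) tan(+23.669°) = 0.2035, H₀ = 1.3659 rad.
Bracket: H₀ sin φ sin δ + cos φ cos δ sin H₀ = 1.3659×-0.42104×0.40146 + 0.90704×0.91588×0.97908 = -0.230879 + 0.813361 = 0.582482.
Inverse-square distance factor (a/d)² = 0.9610² = 0.923521.
Q̄ = (S₀/π) × 0.923521 × [bracket] = (589/π) × 0.923521 × 0.582482 = 100.9 W/m².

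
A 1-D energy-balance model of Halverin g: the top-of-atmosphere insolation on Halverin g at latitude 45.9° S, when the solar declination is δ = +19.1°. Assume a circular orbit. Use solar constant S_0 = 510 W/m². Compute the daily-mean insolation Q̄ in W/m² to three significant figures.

Q̄ ≈ 53.7 W/m²

cos h₀ = −tan(-45.9°) tan(+19.100°) = 0.3573, h₀ = 1.2054 rad.
Bracket: h₀ sin ϕ sin δ + cos ϕ cos δ sin h₀ = 1.2054×-0.71813×0.32722 + 0.69591×0.94495×0.93398 = -0.283253 + 0.614185 = 0.330932.
Q̄ = (S_0/π) × [bracket] = (510/π) × 0.330932 = 53.72 W/m².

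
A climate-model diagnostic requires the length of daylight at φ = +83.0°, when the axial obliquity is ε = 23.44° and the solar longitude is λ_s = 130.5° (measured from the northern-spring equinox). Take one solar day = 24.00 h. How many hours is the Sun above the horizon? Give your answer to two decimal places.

24.00 h

Solar declination: sin δ = sin ε · sin λ_s = sin 23.44° × sin 130.5° = 0.30248, so δ = +17.607°.
Sunrise equation: cos H₀ = −tan φ · tan δ = -2.5846 ≤ −1, so the Sun never sets (polar day) and H₀ = π.
Daylight = 2H₀/(2π) × 24.00 h = (3.1416/π) × 24.00 = 24.00 h.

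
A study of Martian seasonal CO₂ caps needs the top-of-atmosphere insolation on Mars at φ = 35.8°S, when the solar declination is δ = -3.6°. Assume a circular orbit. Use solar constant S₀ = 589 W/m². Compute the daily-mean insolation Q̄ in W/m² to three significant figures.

cos H₀ = −tan(-35.8°) tan(-3.600°) = -0.0454, H₀ = 1.6162 rad.
Bracket: H₀ sin φ sin δ + cos φ cos δ sin H₀ = 1.6162×-0.58496×-0.06279 + 0.81106×0.99803×0.99897 = 0.059362 + 0.808628 = 0.867990.
Q̄ = (S₀/π) × [bracket] = (589/π) × 0.867990 = 162.7 W/m².

Q̄ ≈ 163 W/m²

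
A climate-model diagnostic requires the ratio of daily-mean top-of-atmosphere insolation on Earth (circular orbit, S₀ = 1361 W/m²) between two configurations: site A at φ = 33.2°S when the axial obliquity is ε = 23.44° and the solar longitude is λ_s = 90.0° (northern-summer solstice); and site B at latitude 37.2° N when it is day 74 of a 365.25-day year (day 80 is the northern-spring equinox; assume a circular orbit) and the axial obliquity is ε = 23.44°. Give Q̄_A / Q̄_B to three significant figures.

— Configuration A (φ=-33.2°):
Solar declination: sin δ = sin ε · sin λ_s = sin 23.44° × sin 90.0° = 0.39779, so δ = +23.440°.
cos H₀ = −tan(-33.2°) tan(+23.440°) = 0.2837, H₀ = 1.2831 rad.
Bracket: H₀ sin φ sin δ + cos φ cos δ sin H₀ = 1.2831×-0.54756×0.39779 + 0.83676×0.91748×0.95891 = -0.279477 + 0.736165 = 0.456688.
Q̄ = (S₀/π) × [bracket] = (1361/π) × 0.456688 = 197.85 W/m².
— Configuration B (φ=+37.2°):
Solar longitude: λ_s = 360° × (74 − 80)/365.25 = -5.914°, i.e. -5.914° + 360° = 354.086°.
sin δ = sin 23.44° × sin 354.086° = -0.04098, so δ = -2.349°.
cos H₀ = −tan(+37.2°) tan(-2.349°) = 0.0311, H₀ = 1.5397 rad.
Bracket: H₀ sin φ sin δ + cos φ cos δ sin H₀ = 1.5397×0.60460×-0.04098 + 0.79653×0.99916×0.99952 = -0.038148 + 0.795479 = 0.757331.
Q̄ = (S₀/π) × [bracket] = (1361/π) × 0.757331 = 328.09 W/m².
Ratio Q̄_A / Q̄_B = 197.85 / 328.09 = 0.6030.

Q̄_A / Q̄_B ≈ 0.603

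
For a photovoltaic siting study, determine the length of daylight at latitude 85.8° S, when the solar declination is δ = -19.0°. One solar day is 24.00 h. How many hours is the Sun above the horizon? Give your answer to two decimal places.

Sunrise equation: cos h₀ = −tan ϕ · tan δ = -4.6888 ≤ −1, so the Sun never sets (polar day) and h₀ = π.
Daylight = 2h₀/(2π) × 24.00 h = (3.1416/π) × 24.00 = 24.00 h.

24.00 h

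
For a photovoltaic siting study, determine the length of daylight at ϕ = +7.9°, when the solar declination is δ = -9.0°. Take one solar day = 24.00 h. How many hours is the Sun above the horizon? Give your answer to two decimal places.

11.83 h

cos h₀ = −tan ϕ · tan δ = −tan(+7.9°) × tan(-9.000°) = 0.0220, so h₀ = 1.5488 rad = 88.74°.
Daylight = 2h₀/(2π) × 24.00 h = (1.5488/π) × 24.00 = 11.83 h.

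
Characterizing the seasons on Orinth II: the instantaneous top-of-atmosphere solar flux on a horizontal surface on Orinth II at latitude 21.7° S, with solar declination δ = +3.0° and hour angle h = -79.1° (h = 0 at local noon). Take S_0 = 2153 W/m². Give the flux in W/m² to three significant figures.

336 W/m²

cos θ_z = sin ϕ sin δ + cos ϕ cos δ cos h = -0.019351 + 0.175454 = 0.156103.
Flux = S_0 · cos θ_z = 2153 × 0.156103 = 336.1 W/m².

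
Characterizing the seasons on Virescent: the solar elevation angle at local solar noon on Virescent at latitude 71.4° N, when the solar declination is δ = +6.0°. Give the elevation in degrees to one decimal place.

24.6°

At local noon the hour angle is zero, so the zenith angle equals |ϕ − δ| = |+71.4° − (+6.000°)| = 65.400°.
Elevation = 90° − 65.400° = 24.6°.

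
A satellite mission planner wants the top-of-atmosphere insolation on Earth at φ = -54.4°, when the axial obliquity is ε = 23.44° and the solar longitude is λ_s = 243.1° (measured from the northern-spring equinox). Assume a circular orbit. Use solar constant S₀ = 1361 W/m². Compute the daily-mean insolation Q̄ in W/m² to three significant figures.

Solar declination: sin δ = sin ε · sin λ_s = sin 23.44° × sin 243.1° = -0.35475, so δ = -20.778°.
cos H₀ = −tan(-54.4°) tan(-20.778°) = -0.5300, H₀ = 2.1294 rad.
Bracket: H₀ sin φ sin δ + cos φ cos δ sin H₀ = 2.1294×-0.81310×-0.35475 + 0.58212×0.93496×0.84801 = 0.614220 + 0.461537 = 1.075757.
Q̄ = (S₀/π) × [bracket] = (1361/π) × 1.075757 = 466.0 W/m².

Q̄ ≈ 466 W/m²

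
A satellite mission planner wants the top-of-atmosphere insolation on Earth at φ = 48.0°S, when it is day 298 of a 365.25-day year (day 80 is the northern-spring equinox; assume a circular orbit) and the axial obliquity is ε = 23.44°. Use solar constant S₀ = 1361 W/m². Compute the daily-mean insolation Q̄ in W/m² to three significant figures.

Solar longitude: λ_s = 360° × (298 − 80)/365.25 = 214.867°.
sin δ = sin 23.44° × sin 214.867° = -0.22740, so δ = -13.144°.
cos H₀ = −tan(-48.0°) tan(-13.144°) = -0.2594, H₀ = 1.8331 rad.
Bracket: H₀ sin φ sin δ + cos φ cos δ sin H₀ = 1.8331×-0.74314×-0.22740 + 0.66913×0.97380×0.96578 = 0.309776 + 0.629301 = 0.939077.
Q̄ = (S₀/π) × [bracket] = (1361/π) × 0.939077 = 406.8 W/m².

Q̄ ≈ 407 W/m²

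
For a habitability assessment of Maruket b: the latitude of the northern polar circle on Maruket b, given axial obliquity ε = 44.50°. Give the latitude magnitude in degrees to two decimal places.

45.50°

The polar circle is the lowest latitude that experiences at least one full rotation of continuous daylight at the northern-summer solstice; it lies at |ϕ| = 90° − ε = 90° − 44.50° = 45.50°.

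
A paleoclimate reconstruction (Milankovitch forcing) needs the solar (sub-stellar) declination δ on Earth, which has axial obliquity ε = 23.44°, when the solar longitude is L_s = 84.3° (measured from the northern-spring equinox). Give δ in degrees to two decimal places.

sin δ = sin ε · sin L_s = sin 23.44° × sin 84.3° = 0.395822.
δ = arcsin(0.395822) = +23.32°.

δ = +23.32°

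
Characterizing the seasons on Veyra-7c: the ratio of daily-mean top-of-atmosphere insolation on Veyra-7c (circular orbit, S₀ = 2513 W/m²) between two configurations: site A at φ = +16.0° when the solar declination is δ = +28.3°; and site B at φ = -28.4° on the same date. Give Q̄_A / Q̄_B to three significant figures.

— Configuration A (φ=+16.0°):
cos H₀ = −tan(+16.0°) tan(+28.300°) = -0.1544, H₀ = 1.7258 rad.
Bracket: H₀ sin φ sin δ + cos φ cos δ sin H₀ = 1.7258×0.27564×0.47409 + 0.96126×0.88048×0.98801 = 0.225524 + 0.836222 = 1.061746.
Q̄ = (S₀/π) × [bracket] = (2513/π) × 1.061746 = 849.30 W/m².
— Configuration B (φ=-28.4°):
cos H₀ = −tan(-28.4°) tan(+28.300°) = 0.2911, H₀ = 1.2754 rad.
Bracket: H₀ sin φ sin δ + cos φ cos δ sin H₀ = 1.2754×-0.47562×0.47409 + 0.87965×0.88048×0.95668 = -0.287586 + 0.740962 = 0.453376.
Q̄ = (S₀/π) × [bracket] = (2513/π) × 0.453376 = 362.66 W/m².
Ratio Q̄_A / Q̄_B = 849.30 / 362.66 = 2.342.

Q̄_A / Q̄_B ≈ 2.34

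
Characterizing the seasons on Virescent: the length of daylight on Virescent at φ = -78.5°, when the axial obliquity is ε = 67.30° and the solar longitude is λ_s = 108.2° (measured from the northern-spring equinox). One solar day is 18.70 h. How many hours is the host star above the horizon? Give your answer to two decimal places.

0.00 h

Solar declination: sin δ = sin ε · sin λ_s = sin 67.30° × sin 108.2° = 0.87639, so δ = +61.209°.
cos H₀ = −tan φ · tan δ = 8.9441 ≥ 1, so the host star never rises (polar night) and H₀ = 0.
Daylight = 2H₀/(2π) × 18.70 h = (0.0000/π) × 18.70 = 0.00 h.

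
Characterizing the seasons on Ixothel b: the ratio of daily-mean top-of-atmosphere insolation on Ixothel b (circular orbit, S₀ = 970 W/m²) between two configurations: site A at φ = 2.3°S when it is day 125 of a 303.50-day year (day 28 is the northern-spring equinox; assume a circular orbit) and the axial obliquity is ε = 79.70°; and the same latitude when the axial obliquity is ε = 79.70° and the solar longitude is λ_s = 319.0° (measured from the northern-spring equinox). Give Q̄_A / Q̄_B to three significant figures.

Q̄_A / Q̄_B ≈ 0.495

— Configuration A (φ=-2.3°):
Solar longitude: λ_s = 360° × (125 − 28)/303.50 = 115.058°.
sin δ = sin 79.70° × sin 115.058° = 0.89128, so δ = +63.035°.
cos H₀ = −tan(-2.3°) tan(+63.035°) = 0.0789, H₀ = 1.4918 rad.
Bracket: H₀ sin φ sin δ + cos φ cos δ sin H₀ = 1.4918×-0.04013×0.89128 + 0.99919×0.45345×0.99688 = -0.053357 + 0.451669 = 0.398312.
Q̄ = (S₀/π) × [bracket] = (970/π) × 0.398312 = 122.98 W/m².
— Configuration B (φ=-2.3°):
Solar declination: sin δ = sin ε · sin λ_s = sin 79.70° × sin 319.0° = -0.64549, so δ = -40.202°.
cos H₀ = −tan(-2.3°) tan(-40.202°) = -0.0339, H₀ = 1.6047 rad.
Bracket: H₀ sin φ sin δ + cos φ cos δ sin H₀ = 1.6047×-0.04013×-0.64549 + 0.99919×0.76377×0.99942 = 0.041567 + 0.762709 = 0.804276.
Q̄ = (S₀/π) × [bracket] = (970/π) × 0.804276 = 248.33 W/m².
Ratio Q̄_A / Q̄_B = 122.98 / 248.33 = 0.4952.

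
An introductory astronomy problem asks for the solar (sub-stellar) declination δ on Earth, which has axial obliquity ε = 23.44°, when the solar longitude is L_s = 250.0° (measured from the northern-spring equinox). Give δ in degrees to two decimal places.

sin δ = sin ε · sin L_s = sin 23.44° × sin 250.0° = -0.373799.
δ = arcsin(-0.373799) = -21.95°.

δ = -21.95°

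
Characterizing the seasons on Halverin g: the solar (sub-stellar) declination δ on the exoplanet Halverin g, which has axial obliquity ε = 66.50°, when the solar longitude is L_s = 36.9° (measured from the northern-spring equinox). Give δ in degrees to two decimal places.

sin δ = sin ε · sin L_s = sin 66.50° × sin 36.9° = 0.550621.
δ = arcsin(0.550621) = +33.41°.

δ = +33.41°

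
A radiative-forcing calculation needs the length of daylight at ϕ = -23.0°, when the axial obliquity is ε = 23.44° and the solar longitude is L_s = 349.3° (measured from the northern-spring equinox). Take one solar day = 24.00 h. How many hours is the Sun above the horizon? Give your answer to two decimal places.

Solar declination: sin δ = sin ε · sin L_s = sin 23.44° × sin 349.3° = -0.07386, so δ = -4.235°.
cos h₀ = −tan ϕ · tan δ = −tan(-23.0°) × tan(-4.235°) = -0.0314, so h₀ = 1.6022 rad = 91.80°.
Daylight = 2h₀/(2π) × 24.00 h = (1.6022/π) × 24.00 = 12.24 h.

12.24 h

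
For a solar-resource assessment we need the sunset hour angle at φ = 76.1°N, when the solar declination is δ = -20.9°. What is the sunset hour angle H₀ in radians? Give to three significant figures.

cos H₀ = −tan φ · tan δ = 1.5430 ≥ 1, so the Sun never rises (polar night) and H₀ = 0.

H₀ = 0.00 rad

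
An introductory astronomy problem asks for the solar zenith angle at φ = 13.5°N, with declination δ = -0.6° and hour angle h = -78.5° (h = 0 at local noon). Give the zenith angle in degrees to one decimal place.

cos θ_z = sin φ sin δ + cos φ cos δ cos h = -0.002445 + 0.193849 = 0.191404.
θ_z = arccos(0.191404) = 79.0°.

θ_z = 79.0°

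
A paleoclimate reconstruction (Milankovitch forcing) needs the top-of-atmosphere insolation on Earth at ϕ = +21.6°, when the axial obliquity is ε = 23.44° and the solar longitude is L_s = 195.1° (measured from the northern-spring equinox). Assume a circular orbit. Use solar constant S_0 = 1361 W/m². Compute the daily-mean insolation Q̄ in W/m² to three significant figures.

Q̄ ≈ 375 W/m²

Solar declination: sin δ = sin ε · sin L_s = sin 23.44° × sin 195.1° = -0.10363, so δ = -5.948°.
cos h₀ = −tan(+21.6°) tan(-5.948°) = 0.0413, h₀ = 1.5295 rad.
Bracket: h₀ sin ϕ sin δ + cos ϕ cos δ sin h₀ = 1.5295×0.36812×-0.10363 + 0.92978×0.99462×0.99915 = -0.058348 + 0.923992 = 0.865644.
Q̄ = (S_0/π) × [bracket] = (1361/π) × 0.865644 = 375.0 W/m².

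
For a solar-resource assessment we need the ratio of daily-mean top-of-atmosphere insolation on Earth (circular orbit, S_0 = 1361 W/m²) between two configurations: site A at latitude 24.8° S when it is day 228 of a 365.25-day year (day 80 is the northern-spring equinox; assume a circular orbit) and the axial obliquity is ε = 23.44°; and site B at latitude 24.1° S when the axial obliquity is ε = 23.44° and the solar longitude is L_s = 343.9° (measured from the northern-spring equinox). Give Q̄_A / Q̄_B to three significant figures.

— Configuration A (ϕ=-24.8°):
Solar longitude: L_s = 360° × (228 − 80)/365.25 = 145.873°.
sin δ = sin 23.44° × sin 145.873° = 0.22317, so δ = +12.895°.
cos h₀ = −tan(-24.8°) tan(+12.895°) = 0.1058, h₀ = 1.4648 rad.
Bracket: h₀ sin ϕ sin δ + cos ϕ cos δ sin h₀ = 1.4648×-0.41945×0.22317 + 0.90778×0.97478×0.99439 = -0.137118 + 0.879922 = 0.742804.
Q̄ = (S_0/π) × [bracket] = (1361/π) × 0.742804 = 321.80 W/m².
— Configuration B (ϕ=-24.1°):
Solar declination: sin δ = sin ε · sin L_s = sin 23.44° × sin 343.9° = -0.11031, so δ = -6.333°.
cos h₀ = −tan(-24.1°) tan(-6.333°) = -0.0496, h₀ = 1.6205 rad.
Bracket: h₀ sin ϕ sin δ + cos ϕ cos δ sin h₀ = 1.6205×-0.40833×-0.11031 + 0.91283×0.99390×0.99877 = 0.072992 + 0.906146 = 0.979138.
Q̄ = (S_0/π) × [bracket] = (1361/π) × 0.979138 = 424.18 W/m².
Ratio Q̄_A / Q̄_B = 321.80 / 424.18 = 0.7586.

Q̄_A / Q̄_B ≈ 0.759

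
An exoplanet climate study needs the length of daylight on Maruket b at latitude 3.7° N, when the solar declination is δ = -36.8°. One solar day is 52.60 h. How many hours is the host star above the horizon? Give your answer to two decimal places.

25.49 h

cos H₀ = −tan φ · tan δ = −tan(+3.7°) × tan(-36.800°) = 0.0484, so H₀ = 1.5224 rad = 87.23°.
Daylight = 2H₀/(2π) × 52.60 h = (1.5224/π) × 52.60 = 25.49 h.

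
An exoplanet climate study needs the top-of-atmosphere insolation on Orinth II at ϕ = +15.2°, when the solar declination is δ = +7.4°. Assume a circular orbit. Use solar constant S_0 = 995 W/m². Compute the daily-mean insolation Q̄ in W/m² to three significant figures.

cos h₀ = −tan(+15.2°) tan(+7.400°) = -0.0353, h₀ = 1.6061 rad.
Bracket: h₀ sin ϕ sin δ + cos ϕ cos δ sin h₀ = 1.6061×0.26219×0.12880 + 0.96502×0.99167×0.99938 = 0.054238 + 0.956388 = 1.010626.
Q̄ = (S_0/π) × [bracket] = (995/π) × 1.010626 = 320.1 W/m².

Q̄ ≈ 320 W/m²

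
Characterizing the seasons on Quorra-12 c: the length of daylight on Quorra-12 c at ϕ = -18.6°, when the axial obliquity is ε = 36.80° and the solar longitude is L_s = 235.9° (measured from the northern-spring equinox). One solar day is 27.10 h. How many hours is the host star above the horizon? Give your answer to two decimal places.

Solar declination: sin δ = sin ε · sin L_s = sin 36.80° × sin 235.9° = -0.49603, so δ = -29.738°.
cos h₀ = −tan ϕ · tan δ = −tan(-18.6°) × tan(-29.738°) = -0.1922, so h₀ = 1.7643 rad = 101.08°.
Daylight = 2h₀/(2π) × 27.10 h = (1.7643/π) × 27.10 = 15.22 h.

15.22 h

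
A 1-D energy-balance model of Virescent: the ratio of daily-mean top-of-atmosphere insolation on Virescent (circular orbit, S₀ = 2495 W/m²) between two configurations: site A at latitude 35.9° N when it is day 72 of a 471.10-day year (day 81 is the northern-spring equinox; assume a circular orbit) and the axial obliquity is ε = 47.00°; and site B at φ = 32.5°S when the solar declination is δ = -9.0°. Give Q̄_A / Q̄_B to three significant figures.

— Configuration A (φ=+35.9°):
Solar longitude: λ_s = 360° × (72 − 81)/471.10 = -6.878°, i.e. -6.878° + 360° = 353.122°.
sin δ = sin 47.00° × sin 353.122° = -0.08758, so δ = -5.024°.
cos H₀ = −tan(+35.9°) tan(-5.024°) = 0.0636, H₀ = 1.5071 rad.
Bracket: H₀ sin φ sin δ + cos φ cos δ sin H₀ = 1.5071×0.58637×-0.08758 + 0.81004×0.99616×0.99797 = -0.077396 + 0.805291 = 0.727895.
Q̄ = (S₀/π) × [bracket] = (2495/π) × 0.727895 = 578.08 W/m².
— Configuration B (φ=-32.5°):
cos H₀ = −tan(-32.5°) tan(-9.000°) = -0.1009, H₀ = 1.6719 rad.
Bracket: H₀ sin φ sin δ + cos φ cos δ sin H₀ = 1.6719×-0.53730×-0.15643 + 0.84339×0.98769×0.99490 = 0.140523 + 0.828760 = 0.969283.
Q̄ = (S₀/π) × [bracket] = (2495/π) × 0.969283 = 769.79 W/m².
Ratio Q̄_A / Q̄_B = 578.08 / 769.79 = 0.7510.

Q̄_A / Q̄_B ≈ 0.751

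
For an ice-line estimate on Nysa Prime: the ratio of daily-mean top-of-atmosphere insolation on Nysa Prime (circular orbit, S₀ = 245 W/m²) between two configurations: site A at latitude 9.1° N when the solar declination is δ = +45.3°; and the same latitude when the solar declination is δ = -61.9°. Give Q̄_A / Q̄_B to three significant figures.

— Configuration A (φ=+9.1°):
cos H₀ = −tan(+9.1°) tan(+45.300°) = -0.1619, H₀ = 1.7334 rad.
Bracket: H₀ sin φ sin δ + cos φ cos δ sin H₀ = 1.7334×0.15816×0.71080 + 0.98741×0.70339×0.98681 = 0.194869 + 0.685373 = 0.880242.
Q̄ = (S₀/π) × [bracket] = (245/π) × 0.880242 = 68.646 W/m².
— Configuration B (φ=+9.1°):
cos H₀ = −tan(+9.1°) tan(-61.900°) = 0.3000, H₀ = 1.2661 rad.
Bracket: H₀ sin φ sin δ + cos φ cos δ sin H₀ = 1.2661×0.15816×-0.88213 + 0.98741×0.47101×0.95395 = -0.176643 + 0.443663 = 0.267020.
Q̄ = (S₀/π) × [bracket] = (245/π) × 0.267020 = 20.824 W/m².
Ratio Q̄_A / Q̄_B = 68.646 / 20.824 = 3.296.

Q̄_A / Q̄_B ≈ 3.30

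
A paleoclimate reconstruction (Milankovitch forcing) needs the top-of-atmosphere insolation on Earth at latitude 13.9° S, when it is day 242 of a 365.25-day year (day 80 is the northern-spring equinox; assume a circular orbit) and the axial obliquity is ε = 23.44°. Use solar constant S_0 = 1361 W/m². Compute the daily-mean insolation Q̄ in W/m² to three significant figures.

Q̄ ≈ 394 W/m²

Solar longitude: L_s = 360° × (242 − 80)/365.25 = 159.671°.
sin δ = sin 23.44° × sin 159.671° = 0.13819, so δ = +7.943°.
cos h₀ = −tan(-13.9°) tan(+7.943°) = 0.0345, h₀ = 1.5363 rad.
Bracket: h₀ sin ϕ sin δ + cos ϕ cos δ sin h₀ = 1.5363×-0.24023×0.13819 + 0.97072×0.99041×0.99940 = -0.051001 + 0.960834 = 0.909833.
Q̄ = (S_0/π) × [bracket] = (1361/π) × 0.909833 = 394.2 W/m².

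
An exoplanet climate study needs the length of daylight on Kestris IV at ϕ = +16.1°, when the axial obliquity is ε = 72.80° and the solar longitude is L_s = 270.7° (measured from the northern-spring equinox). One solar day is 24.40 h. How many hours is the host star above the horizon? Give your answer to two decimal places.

2.89 h

Solar declination: sin δ = sin ε · sin L_s = sin 72.80° × sin 270.7° = -0.95521, so δ = -72.786°.
cos h₀ = −tan ϕ · tan δ = −tan(+16.1°) × tan(-72.786°) = 0.9316, so h₀ = 0.3719 rad = 21.31°.
Daylight = 2h₀/(2π) × 24.40 h = (0.3719/π) × 24.40 = 2.89 h.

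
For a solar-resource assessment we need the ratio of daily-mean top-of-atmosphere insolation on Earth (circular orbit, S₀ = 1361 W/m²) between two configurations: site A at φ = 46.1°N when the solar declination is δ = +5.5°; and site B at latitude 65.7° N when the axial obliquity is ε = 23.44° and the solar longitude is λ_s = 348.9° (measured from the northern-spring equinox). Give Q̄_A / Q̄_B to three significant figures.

Q̄_A / Q̄_B ≈ 2.62

— Configuration A (φ=+46.1°):
cos H₀ = −tan(+46.1°) tan(+5.500°) = -0.1001, H₀ = 1.6710 rad.
Bracket: H₀ sin φ sin δ + cos φ cos δ sin H₀ = 1.6710×0.72055×0.09585 + 0.69340×0.99540×0.99498 = 0.115407 + 0.686746 = 0.802153.
Q̄ = (S₀/π) × [bracket] = (1361/π) × 0.802153 = 347.51 W/m².
— Configuration B (φ=+65.7°):
Solar declination: sin δ = sin ε · sin λ_s = sin 23.44° × sin 348.9° = -0.07658, so δ = -4.392°.
cos H₀ = −tan(+65.7°) tan(-4.392°) = 0.1701, H₀ = 1.3999 rad.
Bracket: H₀ sin φ sin δ + cos φ cos δ sin H₀ = 1.3999×0.91140×-0.07658 + 0.41151×0.99706×0.98542 = -0.097706 + 0.404318 = 0.306612.
Q̄ = (S₀/π) × [bracket] = (1361/π) × 0.306612 = 132.83 W/m².
Ratio Q̄_A / Q̄_B = 347.51 / 132.83 = 2.616.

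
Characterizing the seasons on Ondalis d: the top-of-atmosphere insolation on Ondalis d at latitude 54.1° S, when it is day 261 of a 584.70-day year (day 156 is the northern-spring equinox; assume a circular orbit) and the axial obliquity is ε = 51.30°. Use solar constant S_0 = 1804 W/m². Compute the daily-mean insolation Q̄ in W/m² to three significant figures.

Solar longitude: L_s = 360° × (261 − 156)/584.70 = 64.649°.
sin δ = sin 51.30° × sin 64.649° = 0.70527, so δ = +44.852°.
cos h₀ = −tan(-54.1°) tan(+44.852°) = 1.3743 ≥ 1 ⇒ polar night, h₀ = 0 and Q̄ = 0.

Q̄ ≈ 0.00 W/m²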